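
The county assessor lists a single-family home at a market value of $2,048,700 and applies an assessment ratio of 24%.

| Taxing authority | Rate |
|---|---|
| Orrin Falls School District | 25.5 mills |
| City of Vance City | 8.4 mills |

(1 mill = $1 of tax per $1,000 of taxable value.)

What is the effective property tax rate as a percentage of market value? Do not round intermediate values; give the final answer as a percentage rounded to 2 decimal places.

Assessed value = $2,048,700 × 0.24 = $491,688
Orrin Falls School District: $491,688 × 0.0255 = $12,538.044
City of Vance City: $491,688 × 0.0084 = $4,130.1792
Total tax = $16,668.2232
Effective rate = $16,668.2232 ÷ $2,048,700 = 0.81% of market value

0.81%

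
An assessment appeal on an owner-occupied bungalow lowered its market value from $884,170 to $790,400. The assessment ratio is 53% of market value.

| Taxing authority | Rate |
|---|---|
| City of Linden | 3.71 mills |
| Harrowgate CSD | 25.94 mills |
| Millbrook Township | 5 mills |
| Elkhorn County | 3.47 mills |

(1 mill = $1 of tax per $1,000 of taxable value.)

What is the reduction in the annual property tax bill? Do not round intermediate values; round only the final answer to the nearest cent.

$1,894.49

Old assessed value = $884,170 × 0.53 = $468,610.1
New assessed value = $790,400 × 0.53 = $418,912
Combined rate = 0.00371 + 0.02594 + 0.005 + 0.00347 = 0.03812
Old tax = $468,610.1 × 0.03812 = $17,863.417012
New tax = $418,912 × 0.03812 = $15,968.92544
Reduction = $17,863.417012 − $15,968.92544 = $1,894.491572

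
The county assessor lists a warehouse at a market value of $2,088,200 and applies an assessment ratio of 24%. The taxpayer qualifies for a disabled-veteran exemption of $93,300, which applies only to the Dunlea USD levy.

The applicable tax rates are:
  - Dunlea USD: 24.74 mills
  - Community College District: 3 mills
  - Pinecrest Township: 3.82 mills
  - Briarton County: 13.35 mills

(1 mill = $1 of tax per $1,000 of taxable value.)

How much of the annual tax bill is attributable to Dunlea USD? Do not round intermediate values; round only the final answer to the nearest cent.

Assessed value = $2,088,200 × 0.24 = $501,168
Dunlea USD taxable value = $501,168 − $93,300 = $407,868
Dunlea USD levy = $407,868 × 0.02474 = $10,090.65432

$10,090.65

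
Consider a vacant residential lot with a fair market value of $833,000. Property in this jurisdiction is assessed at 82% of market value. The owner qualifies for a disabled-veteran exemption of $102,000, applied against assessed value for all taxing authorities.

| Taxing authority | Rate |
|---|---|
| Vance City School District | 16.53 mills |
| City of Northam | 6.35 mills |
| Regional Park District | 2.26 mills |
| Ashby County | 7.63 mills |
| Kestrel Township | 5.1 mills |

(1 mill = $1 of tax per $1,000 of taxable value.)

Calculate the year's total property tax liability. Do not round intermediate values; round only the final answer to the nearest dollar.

$22,005

Assessed value = $833,000 × 0.82 = $683,060
Taxable value = $683,060 − $102,000 = $581,060
Vance City School District: $581,060 × 0.01653 = $9,604.9218
City of Northam: $581,060 × 0.00635 = $3,689.731
Regional Park District: $581,060 × 0.00226 = $1,313.1956
Ashby County: $581,060 × 0.00763 = $4,433.4878
Kestrel Township: $581,060 × 0.0051 = $2,963.406
Total = $9,604.9218 + $3,689.731 + $1,313.1956 + $4,433.4878 + $2,963.406 = $22,004.7422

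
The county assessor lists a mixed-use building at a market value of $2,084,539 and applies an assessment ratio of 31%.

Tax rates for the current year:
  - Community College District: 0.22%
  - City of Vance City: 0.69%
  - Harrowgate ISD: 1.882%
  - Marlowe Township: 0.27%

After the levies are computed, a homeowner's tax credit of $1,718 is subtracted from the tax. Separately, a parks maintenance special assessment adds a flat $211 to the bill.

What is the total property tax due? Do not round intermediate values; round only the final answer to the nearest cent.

$18,279.86

Assessed value = $2,084,539 × 0.31 = $646,207.09
Community College District: $646,207.09 × 0.0022 = $1,421.655598
City of Vance City: $646,207.09 × 0.0069 = $4,458.828921
Harrowgate ISD: $646,207.09 × 0.01882 = $12,161.6174338
Marlowe Township: $646,207.09 × 0.0027 = $1,744.759143
Levies subtotal = $19,786.8610958
After credit = $19,786.8610958 − $1,718 = $18,068.8610958
Total = $18,068.8610958 + $211 = $18,279.8610958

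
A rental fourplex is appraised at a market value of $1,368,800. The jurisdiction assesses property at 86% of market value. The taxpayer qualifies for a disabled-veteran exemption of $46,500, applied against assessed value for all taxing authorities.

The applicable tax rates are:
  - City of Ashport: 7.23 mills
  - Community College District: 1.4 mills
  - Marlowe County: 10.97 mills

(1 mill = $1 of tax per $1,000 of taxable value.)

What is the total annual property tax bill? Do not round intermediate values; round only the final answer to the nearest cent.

Assessed value = $1,368,800 × 0.86 = $1,177,168
Taxable value = $1,177,168 − $46,500 = $1,130,668
City of Ashport: $1,130,668 × 0.00723 = $8,174.72964
Community College District: $1,130,668 × 0.0014 = $1,582.9352
Marlowe County: $1,130,668 × 0.01097 = $12,403.42796
Total = $8,174.72964 + $1,582.9352 + $12,403.42796 = $22,161.0928

$22,161.09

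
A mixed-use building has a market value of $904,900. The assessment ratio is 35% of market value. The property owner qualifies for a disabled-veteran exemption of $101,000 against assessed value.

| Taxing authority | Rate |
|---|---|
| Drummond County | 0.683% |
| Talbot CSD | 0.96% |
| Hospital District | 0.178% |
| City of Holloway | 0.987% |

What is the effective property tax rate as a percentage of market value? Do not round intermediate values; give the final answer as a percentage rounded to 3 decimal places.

0.669%

Assessed value = $904,900 × 0.35 = $316,715
Taxable value = $316,715 − $101,000 = $215,715
Drummond County: $215,715 × 0.00683 = $1,473.33345
Talbot CSD: $215,715 × 0.0096 = $2,070.864
Hospital District: $215,715 × 0.00178 = $383.9727
City of Holloway: $215,715 × 0.00987 = $2,129.10705
Total tax = $6,057.2772
Effective rate = $6,057.2772 ÷ $904,900 = 0.669% of market value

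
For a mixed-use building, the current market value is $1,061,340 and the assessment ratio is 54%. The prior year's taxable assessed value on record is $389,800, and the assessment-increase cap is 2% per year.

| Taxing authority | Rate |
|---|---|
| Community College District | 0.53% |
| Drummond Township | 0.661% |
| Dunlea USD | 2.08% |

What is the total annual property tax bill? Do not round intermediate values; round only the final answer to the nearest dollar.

Uncapped assessed value = $1,061,340 × 0.54 = $573,123.6
Cap limit = $389,800 × 1.02 = $397,596
Taxable assessed value = min($573,123.6, $397,596) = $397,596 (cap binds)
Community College District: $397,596 × 0.0053 = $2,107.2588
Drummond Township: $397,596 × 0.00661 = $2,628.10956
Dunlea USD: $397,596 × 0.0208 = $8,269.9968
Total = $13,005.36516

$13,005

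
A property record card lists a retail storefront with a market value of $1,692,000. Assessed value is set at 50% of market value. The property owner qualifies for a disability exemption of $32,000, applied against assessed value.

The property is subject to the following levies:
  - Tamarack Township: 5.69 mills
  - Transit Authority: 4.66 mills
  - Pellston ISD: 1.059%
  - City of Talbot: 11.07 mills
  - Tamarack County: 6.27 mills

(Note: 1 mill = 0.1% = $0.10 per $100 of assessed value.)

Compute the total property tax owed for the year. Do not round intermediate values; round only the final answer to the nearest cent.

$31,159.92

Assessed value = $1,692,000 × 0.5 = $846,000
Taxable value = $846,000 − $32,000 = $814,000
Tamarack Township: $814,000 × 0.00569 = $4,631.66
Transit Authority: $814,000 × 0.00466 = $3,793.24
Pellston ISD: $814,000 × 0.01059 = $8,620.26
City of Talbot: $814,000 × 0.01107 = $9,010.98
Tamarack County: $814,000 × 0.00627 = $5,103.78
Total = $31,159.92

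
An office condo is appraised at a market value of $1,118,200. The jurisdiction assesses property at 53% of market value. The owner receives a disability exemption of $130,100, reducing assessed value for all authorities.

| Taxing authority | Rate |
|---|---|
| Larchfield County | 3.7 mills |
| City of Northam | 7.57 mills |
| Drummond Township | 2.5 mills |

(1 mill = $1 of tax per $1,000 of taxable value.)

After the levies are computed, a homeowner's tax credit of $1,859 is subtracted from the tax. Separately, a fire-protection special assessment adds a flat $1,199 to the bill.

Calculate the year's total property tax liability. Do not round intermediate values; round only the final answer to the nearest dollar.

$5,709

Assessed value = $1,118,200 × 0.53 = $592,646
Taxable value = $592,646 − $130,100 = $462,546
Larchfield County: $462,546 × 0.0037 = $1,711.4202
City of Northam: $462,546 × 0.00757 = $3,501.47322
Drummond Township: $462,546 × 0.0025 = $1,156.365
Levies subtotal = $6,369.25842
After credit = $6,369.25842 − $1,859 = $4,510.25842
Total = $4,510.25842 + $1,199 = $5,709.25842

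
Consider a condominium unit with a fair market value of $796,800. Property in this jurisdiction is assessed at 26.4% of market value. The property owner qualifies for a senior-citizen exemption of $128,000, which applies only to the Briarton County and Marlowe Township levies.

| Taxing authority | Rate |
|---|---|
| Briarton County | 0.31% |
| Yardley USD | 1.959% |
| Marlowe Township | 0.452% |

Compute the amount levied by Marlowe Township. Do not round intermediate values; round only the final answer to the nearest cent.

$372.25

Assessed value = $796,800 × 0.264 = $210,355.2
Marlowe Township taxable value = $210,355.2 − $128,000 = $82,355.2
Marlowe Township levy = $82,355.2 × 0.00452 = $372.245504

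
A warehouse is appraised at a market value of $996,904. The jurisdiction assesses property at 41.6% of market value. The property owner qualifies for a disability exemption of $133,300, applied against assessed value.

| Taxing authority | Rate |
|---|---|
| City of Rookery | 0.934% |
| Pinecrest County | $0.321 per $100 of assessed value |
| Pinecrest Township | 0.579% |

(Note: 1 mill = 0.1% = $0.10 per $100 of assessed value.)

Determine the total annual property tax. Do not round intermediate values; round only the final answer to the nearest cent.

$5,161.10

Assessed value = $996,904 × 0.416 = $414,712.064
Taxable value = $414,712.064 − $133,300 = $281,412.064
City of Rookery: $281,412.064 × 0.00934 = $2,628.38867776
Pinecrest County: $281,412.064 × 0.00321 = $903.33272544
Pinecrest Township: $281,412.064 × 0.00579 = $1,629.37585056
Total = $5,161.09725376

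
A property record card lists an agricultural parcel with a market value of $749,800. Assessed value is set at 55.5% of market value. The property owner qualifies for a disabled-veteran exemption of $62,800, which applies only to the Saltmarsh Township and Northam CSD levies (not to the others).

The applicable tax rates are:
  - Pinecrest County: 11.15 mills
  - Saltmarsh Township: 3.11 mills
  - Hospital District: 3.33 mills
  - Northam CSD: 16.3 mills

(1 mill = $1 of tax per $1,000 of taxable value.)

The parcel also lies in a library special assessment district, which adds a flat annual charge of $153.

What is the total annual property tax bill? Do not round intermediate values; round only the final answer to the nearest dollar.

$13,037

Assessed value = $749,800 × 0.555 = $416,139
Pinecrest County: $416,139 × 0.01115 = $4,639.94985
Saltmarsh Township: ($416,139 − $62,800) × 0.00311 = $353,339 × 0.00311 = $1,098.88429
Hospital District: $416,139 × 0.00333 = $1,385.74287
Northam CSD: ($416,139 − $62,800) × 0.0163 = $353,339 × 0.0163 = $5,759.4257
Levies subtotal = $12,884.00271
Total = $12,884.00271 + $153 = $13,037.00271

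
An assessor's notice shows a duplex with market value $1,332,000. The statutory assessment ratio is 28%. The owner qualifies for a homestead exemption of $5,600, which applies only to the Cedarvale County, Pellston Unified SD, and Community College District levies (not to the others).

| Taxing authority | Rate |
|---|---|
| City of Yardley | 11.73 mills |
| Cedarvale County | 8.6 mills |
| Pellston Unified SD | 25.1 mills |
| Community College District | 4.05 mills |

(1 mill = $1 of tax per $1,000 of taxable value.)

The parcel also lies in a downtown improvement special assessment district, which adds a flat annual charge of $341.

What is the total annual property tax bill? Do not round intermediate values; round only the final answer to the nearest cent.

$18,583.66

Assessed value = $1,332,000 × 0.28 = $372,960
City of Yardley: $372,960 × 0.01173 = $4,374.8208
Cedarvale County: ($372,960 − $5,600) × 0.0086 = $367,360 × 0.0086 = $3,159.296
Pellston Unified SD: ($372,960 − $5,600) × 0.0251 = $367,360 × 0.0251 = $9,220.736
Community College District: ($372,960 − $5,600) × 0.00405 = $367,360 × 0.00405 = $1,487.808
Levies subtotal = $18,242.6608
Total = $18,242.6608 + $341 = $18,583.6608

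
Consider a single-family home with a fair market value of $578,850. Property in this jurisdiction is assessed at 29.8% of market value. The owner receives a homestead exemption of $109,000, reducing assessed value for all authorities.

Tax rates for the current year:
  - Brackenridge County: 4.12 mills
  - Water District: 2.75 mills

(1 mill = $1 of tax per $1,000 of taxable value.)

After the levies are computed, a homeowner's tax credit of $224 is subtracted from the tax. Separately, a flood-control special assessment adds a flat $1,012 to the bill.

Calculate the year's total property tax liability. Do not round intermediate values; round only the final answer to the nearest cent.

$1,224.23

Assessed value = $578,850 × 0.298 = $172,497.3
Taxable value = $172,497.3 − $109,000 = $63,497.3
Brackenridge County: $63,497.3 × 0.00412 = $261.608876
Water District: $63,497.3 × 0.00275 = $174.617575
Levies subtotal = $436.226451
After credit = $436.226451 − $224 = $212.226451
Total = $212.226451 + $1,012 = $1,224.226451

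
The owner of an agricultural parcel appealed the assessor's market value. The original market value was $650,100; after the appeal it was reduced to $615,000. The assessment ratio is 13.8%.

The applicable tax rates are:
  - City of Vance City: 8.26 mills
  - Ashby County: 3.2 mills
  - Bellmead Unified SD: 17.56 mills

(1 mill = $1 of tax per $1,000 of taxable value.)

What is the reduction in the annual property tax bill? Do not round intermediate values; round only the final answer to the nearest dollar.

$141

Old assessed value = $650,100 × 0.138 = $89,713.8
New assessed value = $615,000 × 0.138 = $84,870
Combined rate = 0.00826 + 0.0032 + 0.01756 = 0.02902
Old tax = $89,713.8 × 0.02902 = $2,603.494476
New tax = $84,870 × 0.02902 = $2,462.9274
Reduction = $2,603.494476 − $2,462.9274 = $140.567076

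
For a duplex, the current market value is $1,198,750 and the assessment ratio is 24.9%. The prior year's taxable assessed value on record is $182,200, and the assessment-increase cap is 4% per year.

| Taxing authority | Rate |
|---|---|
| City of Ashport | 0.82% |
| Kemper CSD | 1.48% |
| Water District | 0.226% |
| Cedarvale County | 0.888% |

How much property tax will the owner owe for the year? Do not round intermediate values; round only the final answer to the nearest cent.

$6,469.12

Uncapped assessed value = $1,198,750 × 0.249 = $298,488.75
Cap limit = $182,200 × 1.04 = $189,488
Taxable assessed value = min($298,488.75, $189,488) = $189,488 (cap binds)
City of Ashport: $189,488 × 0.0082 = $1,553.8016
Kemper CSD: $189,488 × 0.0148 = $2,804.4224
Water District: $189,488 × 0.00226 = $428.24288
Cedarvale County: $189,488 × 0.00888 = $1,682.65344
Total = $6,469.12032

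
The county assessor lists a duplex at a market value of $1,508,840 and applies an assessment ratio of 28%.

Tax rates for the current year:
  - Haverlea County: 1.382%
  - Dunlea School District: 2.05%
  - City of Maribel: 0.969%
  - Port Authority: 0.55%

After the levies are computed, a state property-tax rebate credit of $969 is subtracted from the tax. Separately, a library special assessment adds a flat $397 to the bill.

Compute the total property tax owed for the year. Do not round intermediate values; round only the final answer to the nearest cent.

$20,344.75

Assessed value = $1,508,840 × 0.28 = $422,475.2
Haverlea County: $422,475.2 × 0.01382 = $5,838.607264
Dunlea School District: $422,475.2 × 0.0205 = $8,660.7416
City of Maribel: $422,475.2 × 0.00969 = $4,093.784688
Port Authority: $422,475.2 × 0.0055 = $2,323.6136
Levies subtotal = $20,916.747152
After credit = $20,916.747152 − $969 = $19,947.747152
Total = $19,947.747152 + $397 = $20,344.747152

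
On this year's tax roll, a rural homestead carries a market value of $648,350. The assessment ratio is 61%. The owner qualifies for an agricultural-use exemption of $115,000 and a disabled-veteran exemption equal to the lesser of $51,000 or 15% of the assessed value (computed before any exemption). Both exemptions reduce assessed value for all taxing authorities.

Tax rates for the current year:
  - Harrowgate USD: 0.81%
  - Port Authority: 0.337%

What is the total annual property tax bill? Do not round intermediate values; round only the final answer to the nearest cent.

$2,632.29

Assessed value = $648,350 × 0.61 = $395,493.5
Disabled-veteran exemption = min($51,000, 15% × $395,493.5) = min($51,000, $59,324.025) = $51,000 (dollar cap binds)
Taxable value = $395,493.5 − $115,000 − $51,000 = $229,493.5
Harrowgate USD: $229,493.5 × 0.0081 = $1,858.89735
Port Authority: $229,493.5 × 0.00337 = $773.393095
Total = $2,632.290445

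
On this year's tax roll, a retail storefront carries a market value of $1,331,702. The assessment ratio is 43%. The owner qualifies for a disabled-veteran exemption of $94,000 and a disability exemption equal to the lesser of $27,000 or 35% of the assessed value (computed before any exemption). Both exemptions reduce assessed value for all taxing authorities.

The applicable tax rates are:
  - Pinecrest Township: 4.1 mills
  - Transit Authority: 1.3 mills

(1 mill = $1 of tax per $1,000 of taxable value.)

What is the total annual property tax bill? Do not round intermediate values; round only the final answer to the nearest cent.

Assessed value = $1,331,702 × 0.43 = $572,631.86
Disability exemption = min($27,000, 35% × $572,631.86) = min($27,000, $200,421.151) = $27,000 (dollar cap binds)
Taxable value = $572,631.86 − $94,000 − $27,000 = $451,631.86
Pinecrest Township: $451,631.86 × 0.0041 = $1,851.690626
Transit Authority: $451,631.86 × 0.0013 = $587.121418
Total = $2,438.812044

$2,438.81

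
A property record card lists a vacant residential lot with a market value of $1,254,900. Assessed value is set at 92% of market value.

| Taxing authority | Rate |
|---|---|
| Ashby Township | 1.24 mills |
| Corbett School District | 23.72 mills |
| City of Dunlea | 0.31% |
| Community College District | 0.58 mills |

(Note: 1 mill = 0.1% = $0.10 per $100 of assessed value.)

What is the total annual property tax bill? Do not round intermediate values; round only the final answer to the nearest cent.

Assessed value = $1,254,900 × 0.92 = $1,154,508
Ashby Township: $1,154,508 × 0.00124 = $1,431.58992
Corbett School District: $1,154,508 × 0.02372 = $27,384.92976
City of Dunlea: $1,154,508 × 0.0031 = $3,578.9748
Community College District: $1,154,508 × 0.00058 = $669.61464
Total = $33,065.10912

$33,065.11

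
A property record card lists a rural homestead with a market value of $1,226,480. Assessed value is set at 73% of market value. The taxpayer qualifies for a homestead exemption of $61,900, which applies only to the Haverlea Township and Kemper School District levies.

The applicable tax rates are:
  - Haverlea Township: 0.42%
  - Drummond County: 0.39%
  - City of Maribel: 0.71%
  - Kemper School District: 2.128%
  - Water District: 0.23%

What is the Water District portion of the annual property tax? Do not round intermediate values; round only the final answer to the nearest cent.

Assessed value = $1,226,480 × 0.73 = $895,330.4
Water District taxable value = $895,330.4 (exemption does not apply)
Water District levy = $895,330.4 × 0.0023 = $2,059.25992

$2,059.26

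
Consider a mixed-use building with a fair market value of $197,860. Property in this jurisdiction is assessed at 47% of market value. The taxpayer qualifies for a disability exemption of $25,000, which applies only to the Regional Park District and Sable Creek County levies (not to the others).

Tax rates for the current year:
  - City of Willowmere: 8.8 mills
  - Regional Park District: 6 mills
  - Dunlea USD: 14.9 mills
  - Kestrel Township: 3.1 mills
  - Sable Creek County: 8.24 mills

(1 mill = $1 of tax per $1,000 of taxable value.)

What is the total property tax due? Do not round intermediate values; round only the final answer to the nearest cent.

Assessed value = $197,860 × 0.47 = $92,994.2
City of Willowmere: $92,994.2 × 0.0088 = $818.34896
Regional Park District: ($92,994.2 − $25,000) × 0.006 = $67,994.2 × 0.006 = $407.9652
Dunlea USD: $92,994.2 × 0.0149 = $1,385.61358
Kestrel Township: $92,994.2 × 0.0031 = $288.28202
Sable Creek County: ($92,994.2 − $25,000) × 0.00824 = $67,994.2 × 0.00824 = $560.272208
Total = $3,460.481968

$3,460.48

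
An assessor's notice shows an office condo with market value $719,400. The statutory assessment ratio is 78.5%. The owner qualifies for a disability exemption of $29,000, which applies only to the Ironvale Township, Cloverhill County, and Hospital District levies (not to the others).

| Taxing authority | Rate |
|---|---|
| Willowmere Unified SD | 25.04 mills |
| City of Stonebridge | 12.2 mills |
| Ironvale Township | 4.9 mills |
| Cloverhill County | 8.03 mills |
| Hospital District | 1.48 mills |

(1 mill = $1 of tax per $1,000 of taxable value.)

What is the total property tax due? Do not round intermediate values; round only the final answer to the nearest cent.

Assessed value = $719,400 × 0.785 = $564,729
Willowmere Unified SD: $564,729 × 0.02504 = $14,140.81416
City of Stonebridge: $564,729 × 0.0122 = $6,889.6938
Ironvale Township: ($564,729 − $29,000) × 0.0049 = $535,729 × 0.0049 = $2,625.0721
Cloverhill County: ($564,729 − $29,000) × 0.00803 = $535,729 × 0.00803 = $4,301.90387
Hospital District: ($564,729 − $29,000) × 0.00148 = $535,729 × 0.00148 = $792.87892
Total = $28,750.36285

$28,750.36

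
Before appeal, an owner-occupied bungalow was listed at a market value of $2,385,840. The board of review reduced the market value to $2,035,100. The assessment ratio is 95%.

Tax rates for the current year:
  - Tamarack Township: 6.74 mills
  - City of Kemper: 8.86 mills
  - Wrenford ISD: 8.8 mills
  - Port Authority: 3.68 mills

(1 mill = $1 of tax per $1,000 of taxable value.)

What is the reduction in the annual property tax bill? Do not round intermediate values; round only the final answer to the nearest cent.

Old assessed value = $2,385,840 × 0.95 = $2,266,548
New assessed value = $2,035,100 × 0.95 = $1,933,345
Combined rate = 0.00674 + 0.00886 + 0.0088 + 0.00368 = 0.02808
Old tax = $2,266,548 × 0.02808 = $63,644.66784
New tax = $1,933,345 × 0.02808 = $54,288.3276
Reduction = $63,644.66784 − $54,288.3276 = $9,356.34024

$9,356.34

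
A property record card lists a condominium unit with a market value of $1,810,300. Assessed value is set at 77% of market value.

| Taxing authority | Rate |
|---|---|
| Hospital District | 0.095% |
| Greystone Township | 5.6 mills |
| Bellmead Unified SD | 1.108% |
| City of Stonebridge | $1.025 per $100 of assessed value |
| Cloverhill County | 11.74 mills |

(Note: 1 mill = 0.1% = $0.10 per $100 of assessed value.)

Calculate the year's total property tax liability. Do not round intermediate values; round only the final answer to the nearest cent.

Assessed value = $1,810,300 × 0.77 = $1,393,931
Hospital District: $1,393,931 × 0.00095 = $1,324.23445
Greystone Township: $1,393,931 × 0.0056 = $7,806.0136
Bellmead Unified SD: $1,393,931 × 0.01108 = $15,444.75548
City of Stonebridge: $1,393,931 × 0.01025 = $14,287.79275
Cloverhill County: $1,393,931 × 0.01174 = $16,364.74994
Total = $55,227.54622

$55,227.55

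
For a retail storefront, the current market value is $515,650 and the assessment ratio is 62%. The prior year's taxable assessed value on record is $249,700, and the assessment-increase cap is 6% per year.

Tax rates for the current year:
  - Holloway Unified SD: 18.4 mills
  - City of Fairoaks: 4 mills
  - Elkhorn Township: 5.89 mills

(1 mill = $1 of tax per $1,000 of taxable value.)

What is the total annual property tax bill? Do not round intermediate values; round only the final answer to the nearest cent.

$7,487.85

Uncapped assessed value = $515,650 × 0.62 = $319,703
Cap limit = $249,700 × 1.06 = $264,682
Taxable assessed value = min($319,703, $264,682) = $264,682 (cap binds)
Holloway Unified SD: $264,682 × 0.0184 = $4,870.1488
City of Fairoaks: $264,682 × 0.004 = $1,058.728
Elkhorn Township: $264,682 × 0.00589 = $1,558.97698
Total = $7,487.85378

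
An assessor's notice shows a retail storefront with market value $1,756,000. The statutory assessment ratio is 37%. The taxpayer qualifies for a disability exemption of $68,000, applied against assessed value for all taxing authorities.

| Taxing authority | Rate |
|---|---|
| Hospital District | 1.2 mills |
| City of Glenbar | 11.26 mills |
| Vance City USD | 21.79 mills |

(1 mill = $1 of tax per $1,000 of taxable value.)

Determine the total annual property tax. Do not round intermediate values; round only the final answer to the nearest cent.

$19,923.91

Assessed value = $1,756,000 × 0.37 = $649,720
Taxable value = $649,720 − $68,000 = $581,720
Hospital District: $581,720 × 0.0012 = $698.064
City of Glenbar: $581,720 × 0.01126 = $6,550.1672
Vance City USD: $581,720 × 0.02179 = $12,675.6788
Total = $698.064 + $6,550.1672 + $12,675.6788 = $19,923.91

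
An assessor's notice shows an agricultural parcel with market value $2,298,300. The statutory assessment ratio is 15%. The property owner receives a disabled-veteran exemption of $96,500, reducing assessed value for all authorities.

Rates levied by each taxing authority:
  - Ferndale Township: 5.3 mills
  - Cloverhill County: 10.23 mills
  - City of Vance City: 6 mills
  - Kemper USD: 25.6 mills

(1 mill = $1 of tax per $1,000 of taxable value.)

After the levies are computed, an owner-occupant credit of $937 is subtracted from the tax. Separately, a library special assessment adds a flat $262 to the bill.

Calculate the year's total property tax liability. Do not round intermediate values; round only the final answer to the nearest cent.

Assessed value = $2,298,300 × 0.15 = $344,745
Taxable value = $344,745 − $96,500 = $248,245
Ferndale Township: $248,245 × 0.0053 = $1,315.6985
Cloverhill County: $248,245 × 0.01023 = $2,539.54635
City of Vance City: $248,245 × 0.006 = $1,489.47
Kemper USD: $248,245 × 0.0256 = $6,355.072
Levies subtotal = $11,699.78685
After credit = $11,699.78685 − $937 = $10,762.78685
Total = $10,762.78685 + $262 = $11,024.78685

$11,024.79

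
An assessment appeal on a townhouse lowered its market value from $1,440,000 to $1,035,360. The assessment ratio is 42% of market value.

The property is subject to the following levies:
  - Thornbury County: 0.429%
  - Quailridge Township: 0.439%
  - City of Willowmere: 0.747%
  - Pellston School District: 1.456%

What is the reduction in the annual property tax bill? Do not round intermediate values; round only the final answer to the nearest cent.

$5,219.13

Old assessed value = $1,440,000 × 0.42 = $604,800
New assessed value = $1,035,360 × 0.42 = $434,851.2
Combined rate = 0.00429 + 0.00439 + 0.00747 + 0.01456 = 0.03071
Old tax = $604,800 × 0.03071 = $18,573.408
New tax = $434,851.2 × 0.03071 = $13,354.280352
Reduction = $18,573.408 − $13,354.280352 = $5,219.127648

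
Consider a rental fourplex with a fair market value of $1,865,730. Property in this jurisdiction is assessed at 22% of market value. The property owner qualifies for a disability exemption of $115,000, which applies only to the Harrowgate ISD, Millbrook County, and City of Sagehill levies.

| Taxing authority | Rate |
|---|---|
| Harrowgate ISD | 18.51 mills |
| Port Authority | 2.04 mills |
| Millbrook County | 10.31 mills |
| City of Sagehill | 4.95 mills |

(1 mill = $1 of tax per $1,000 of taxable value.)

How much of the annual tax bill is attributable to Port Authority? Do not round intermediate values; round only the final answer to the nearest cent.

Assessed value = $1,865,730 × 0.22 = $410,460.6
Port Authority taxable value = $410,460.6 (exemption does not apply)
Port Authority levy = $410,460.6 × 0.00204 = $837.339624

$837.34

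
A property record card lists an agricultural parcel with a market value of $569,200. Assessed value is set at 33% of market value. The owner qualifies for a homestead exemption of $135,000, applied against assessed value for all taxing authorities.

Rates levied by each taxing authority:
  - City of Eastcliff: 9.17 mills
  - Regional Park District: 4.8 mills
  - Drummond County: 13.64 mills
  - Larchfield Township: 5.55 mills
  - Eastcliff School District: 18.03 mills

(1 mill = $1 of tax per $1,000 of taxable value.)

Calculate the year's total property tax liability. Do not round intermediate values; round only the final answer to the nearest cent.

$2,704.67

Assessed value = $569,200 × 0.33 = $187,836
Taxable value = $187,836 − $135,000 = $52,836
City of Eastcliff: $52,836 × 0.00917 = $484.50612
Regional Park District: $52,836 × 0.0048 = $253.6128
Drummond County: $52,836 × 0.01364 = $720.68304
Larchfield Township: $52,836 × 0.00555 = $293.2398
Eastcliff School District: $52,836 × 0.01803 = $952.63308
Total = $484.50612 + $253.6128 + $720.68304 + $293.2398 + $952.63308 = $2,704.67484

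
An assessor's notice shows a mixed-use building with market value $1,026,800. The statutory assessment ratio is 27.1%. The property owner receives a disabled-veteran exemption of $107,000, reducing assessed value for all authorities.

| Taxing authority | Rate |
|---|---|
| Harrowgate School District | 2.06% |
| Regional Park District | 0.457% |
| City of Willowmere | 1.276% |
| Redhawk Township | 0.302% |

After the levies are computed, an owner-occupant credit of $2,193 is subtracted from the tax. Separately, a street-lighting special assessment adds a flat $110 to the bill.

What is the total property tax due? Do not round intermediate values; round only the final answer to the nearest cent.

$4,930.21

Assessed value = $1,026,800 × 0.271 = $278,262.8
Taxable value = $278,262.8 − $107,000 = $171,262.8
Harrowgate School District: $171,262.8 × 0.0206 = $3,528.01368
Regional Park District: $171,262.8 × 0.00457 = $782.670996
City of Willowmere: $171,262.8 × 0.01276 = $2,185.313328
Redhawk Township: $171,262.8 × 0.00302 = $517.213656
Levies subtotal = $7,013.21166
After credit = $7,013.21166 − $2,193 = $4,820.21166
Total = $4,820.21166 + $110 = $4,930.21166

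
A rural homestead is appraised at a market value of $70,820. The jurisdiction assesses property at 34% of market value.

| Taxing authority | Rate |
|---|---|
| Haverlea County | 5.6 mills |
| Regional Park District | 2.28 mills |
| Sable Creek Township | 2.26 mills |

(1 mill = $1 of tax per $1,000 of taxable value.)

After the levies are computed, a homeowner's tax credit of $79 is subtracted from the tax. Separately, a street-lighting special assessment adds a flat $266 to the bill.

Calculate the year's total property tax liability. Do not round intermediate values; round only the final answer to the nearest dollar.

Assessed value = $70,820 × 0.34 = $24,078.8
Haverlea County: $24,078.8 × 0.0056 = $134.84128
Regional Park District: $24,078.8 × 0.00228 = $54.899664
Sable Creek Township: $24,078.8 × 0.00226 = $54.418088
Levies subtotal = $244.159032
After credit = $244.159032 − $79 = $165.159032
Total = $165.159032 + $266 = $431.159032

$431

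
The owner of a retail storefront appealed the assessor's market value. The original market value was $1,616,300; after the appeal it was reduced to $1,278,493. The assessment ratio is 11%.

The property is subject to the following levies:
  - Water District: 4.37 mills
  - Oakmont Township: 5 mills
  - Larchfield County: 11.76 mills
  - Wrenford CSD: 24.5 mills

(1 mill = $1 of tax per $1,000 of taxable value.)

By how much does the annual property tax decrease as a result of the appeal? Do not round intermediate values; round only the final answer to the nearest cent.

Old assessed value = $1,616,300 × 0.11 = $177,793
New assessed value = $1,278,493 × 0.11 = $140,634.23
Combined rate = 0.00437 + 0.005 + 0.01176 + 0.0245 = 0.04563
Old tax = $177,793 × 0.04563 = $8,112.69459
New tax = $140,634.23 × 0.04563 = $6,417.1399149
Reduction = $8,112.69459 − $6,417.1399149 = $1,695.5546751

$1,695.55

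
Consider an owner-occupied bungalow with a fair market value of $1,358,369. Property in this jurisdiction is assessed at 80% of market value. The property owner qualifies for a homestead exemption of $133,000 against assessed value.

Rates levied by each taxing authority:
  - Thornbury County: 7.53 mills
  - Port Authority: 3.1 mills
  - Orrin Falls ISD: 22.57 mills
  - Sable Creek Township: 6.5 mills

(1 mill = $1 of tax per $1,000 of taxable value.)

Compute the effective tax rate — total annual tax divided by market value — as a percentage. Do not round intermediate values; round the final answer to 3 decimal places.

Assessed value = $1,358,369 × 0.8 = $1,086,695.2
Taxable value = $1,086,695.2 − $133,000 = $953,695.2
Thornbury County: $953,695.2 × 0.00753 = $7,181.324856
Port Authority: $953,695.2 × 0.0031 = $2,956.45512
Orrin Falls ISD: $953,695.2 × 0.02257 = $21,524.900664
Sable Creek Township: $953,695.2 × 0.0065 = $6,199.0188
Total tax = $37,861.69944
Effective rate = $37,861.69944 ÷ $1,358,369 = 2.787% of market value

2.787%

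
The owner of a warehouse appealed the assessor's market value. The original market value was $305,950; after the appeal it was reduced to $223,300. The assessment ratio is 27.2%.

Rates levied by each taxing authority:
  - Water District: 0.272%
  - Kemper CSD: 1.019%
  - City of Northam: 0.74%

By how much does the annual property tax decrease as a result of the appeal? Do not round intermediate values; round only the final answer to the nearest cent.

$456.59

Old assessed value = $305,950 × 0.272 = $83,218.4
New assessed value = $223,300 × 0.272 = $60,737.6
Combined rate = 0.00272 + 0.01019 + 0.0074 = 0.02031
Old tax = $83,218.4 × 0.02031 = $1,690.165704
New tax = $60,737.6 × 0.02031 = $1,233.580656
Reduction = $1,690.165704 − $1,233.580656 = $456.585048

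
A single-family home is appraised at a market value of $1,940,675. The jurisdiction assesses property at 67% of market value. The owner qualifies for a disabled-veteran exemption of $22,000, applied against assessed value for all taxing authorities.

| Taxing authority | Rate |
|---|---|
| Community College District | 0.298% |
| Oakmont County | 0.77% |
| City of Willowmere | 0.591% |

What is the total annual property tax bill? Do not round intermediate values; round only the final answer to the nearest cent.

Assessed value = $1,940,675 × 0.67 = $1,300,252.25
Taxable value = $1,300,252.25 − $22,000 = $1,278,252.25
Community College District: $1,278,252.25 × 0.00298 = $3,809.191705
Oakmont County: $1,278,252.25 × 0.0077 = $9,842.542325
City of Willowmere: $1,278,252.25 × 0.00591 = $7,554.4707975
Total = $3,809.191705 + $9,842.542325 + $7,554.4707975 = $21,206.2048275

$21,206.20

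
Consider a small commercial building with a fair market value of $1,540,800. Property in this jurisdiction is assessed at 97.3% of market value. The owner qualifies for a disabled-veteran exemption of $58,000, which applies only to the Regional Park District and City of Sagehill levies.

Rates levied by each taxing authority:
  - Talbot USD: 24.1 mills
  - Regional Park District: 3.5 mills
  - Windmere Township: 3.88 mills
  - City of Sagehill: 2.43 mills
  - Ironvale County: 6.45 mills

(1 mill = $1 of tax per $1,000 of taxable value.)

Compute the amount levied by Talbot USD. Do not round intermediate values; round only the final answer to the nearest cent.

$36,130.68

Assessed value = $1,540,800 × 0.973 = $1,499,198.4
Talbot USD taxable value = $1,499,198.4 (exemption does not apply)
Talbot USD levy = $1,499,198.4 × 0.0241 = $36,130.68144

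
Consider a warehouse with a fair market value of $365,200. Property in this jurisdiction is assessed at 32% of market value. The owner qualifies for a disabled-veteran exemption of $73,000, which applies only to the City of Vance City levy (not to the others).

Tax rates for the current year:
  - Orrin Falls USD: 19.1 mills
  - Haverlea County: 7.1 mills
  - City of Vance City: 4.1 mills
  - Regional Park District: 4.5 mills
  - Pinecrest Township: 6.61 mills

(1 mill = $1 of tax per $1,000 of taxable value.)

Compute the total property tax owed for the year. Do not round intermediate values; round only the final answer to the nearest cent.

$4,540.04

Assessed value = $365,200 × 0.32 = $116,864
Orrin Falls USD: $116,864 × 0.0191 = $2,232.1024
Haverlea County: $116,864 × 0.0071 = $829.7344
City of Vance City: ($116,864 − $73,000) × 0.0041 = $43,864 × 0.0041 = $179.8424
Regional Park District: $116,864 × 0.0045 = $525.888
Pinecrest Township: $116,864 × 0.00661 = $772.47104
Total = $4,540.03824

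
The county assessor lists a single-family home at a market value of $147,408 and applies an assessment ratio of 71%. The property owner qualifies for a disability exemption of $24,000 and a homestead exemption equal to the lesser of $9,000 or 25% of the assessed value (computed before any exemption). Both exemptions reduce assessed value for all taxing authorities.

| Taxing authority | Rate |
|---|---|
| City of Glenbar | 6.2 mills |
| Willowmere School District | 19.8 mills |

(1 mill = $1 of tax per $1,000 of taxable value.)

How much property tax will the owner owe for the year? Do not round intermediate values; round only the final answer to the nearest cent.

Assessed value = $147,408 × 0.71 = $104,659.68
Homestead exemption = min($9,000, 25% × $104,659.68) = min($9,000, $26,164.92) = $9,000 (dollar cap binds)
Taxable value = $104,659.68 − $24,000 − $9,000 = $71,659.68
City of Glenbar: $71,659.68 × 0.0062 = $444.290016
Willowmere School District: $71,659.68 × 0.0198 = $1,418.861664
Total = $1,863.15168

$1,863.15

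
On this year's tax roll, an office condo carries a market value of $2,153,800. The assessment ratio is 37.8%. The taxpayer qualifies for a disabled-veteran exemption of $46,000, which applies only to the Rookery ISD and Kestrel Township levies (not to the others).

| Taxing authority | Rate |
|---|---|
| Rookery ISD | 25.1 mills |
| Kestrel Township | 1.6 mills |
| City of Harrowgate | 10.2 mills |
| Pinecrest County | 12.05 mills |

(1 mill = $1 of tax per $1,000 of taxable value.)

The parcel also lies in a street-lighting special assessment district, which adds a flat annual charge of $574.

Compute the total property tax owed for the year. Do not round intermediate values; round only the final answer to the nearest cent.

$39,197.78

Assessed value = $2,153,800 × 0.378 = $814,136.4
Rookery ISD: ($814,136.4 − $46,000) × 0.0251 = $768,136.4 × 0.0251 = $19,280.22364
Kestrel Township: ($814,136.4 − $46,000) × 0.0016 = $768,136.4 × 0.0016 = $1,229.01824
City of Harrowgate: $814,136.4 × 0.0102 = $8,304.19128
Pinecrest County: $814,136.4 × 0.01205 = $9,810.34362
Levies subtotal = $38,623.77678
Total = $38,623.77678 + $574 = $39,197.77678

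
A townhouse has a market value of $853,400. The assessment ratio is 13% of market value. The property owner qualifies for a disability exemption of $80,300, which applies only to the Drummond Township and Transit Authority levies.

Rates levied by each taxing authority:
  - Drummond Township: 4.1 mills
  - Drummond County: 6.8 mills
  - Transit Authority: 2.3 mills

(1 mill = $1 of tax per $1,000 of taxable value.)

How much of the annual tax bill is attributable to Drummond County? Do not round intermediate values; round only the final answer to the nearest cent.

Assessed value = $853,400 × 0.13 = $110,942
Drummond County taxable value = $110,942 (exemption does not apply)
Drummond County levy = $110,942 × 0.0068 = $754.4056

$754.41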